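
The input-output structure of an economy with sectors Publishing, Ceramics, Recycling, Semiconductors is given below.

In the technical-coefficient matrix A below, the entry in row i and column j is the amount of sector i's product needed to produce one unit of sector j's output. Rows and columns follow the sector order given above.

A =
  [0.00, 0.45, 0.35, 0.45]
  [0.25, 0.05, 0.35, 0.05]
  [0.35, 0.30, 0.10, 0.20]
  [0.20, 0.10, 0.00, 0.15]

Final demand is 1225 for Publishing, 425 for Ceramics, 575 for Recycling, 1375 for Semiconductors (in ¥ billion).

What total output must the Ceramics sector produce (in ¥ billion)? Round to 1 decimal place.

I − A =
  [   1.00    -0.45    -0.35    -0.45]
  [  -0.25     0.95    -0.35    -0.05]
  [  -0.35    -0.30     0.90    -0.20]
  [  -0.20    -0.10     0.00     0.85]
Compute the cofactors C_ij = (−1)^(i+j)·(3×3 minor ij) of I−A; the adjugate is their transpose:
adj(I−A) = Cᵀ =
  [ 0.626000   0.481000   0.430500   0.461000]
  [ 0.318375   0.565875   0.343875   0.282750]
  [ 0.390625   0.415625   0.605625   0.373750]
  [ 0.184750   0.179750   0.141750   0.451000]
det(I−A) = Σ_j (I−A)_1j·C_1j = (1.00)(0.626000) + (-0.45)(0.318375) + (-0.35)(0.390625) + (-0.45)(0.184750) = 0.262875
(I − A)⁻¹ = adj(I−A) / det(I−A) ≈
  [   2.3814     1.8298     1.6377     1.7537]
  [   1.2111     2.1526     1.3081     1.0756]
  [   1.4860     1.5811     2.3039     1.4218]
  [   0.7028     0.6838     0.5392     1.7156]
x = (I − A)⁻¹ d = adj(I−A)·d / det(I−A), with det(I−A) = 0.262875:
  x_P = (0.626000·1225 + 0.481000·425 + 0.430500·575 + 0.461000·1375) / 0.262875 = 1852.6875 / 0.262875 ≈ 7047.8
  x_C = (0.318375·1225 + 0.565875·425 + 0.343875·575 + 0.282750·1375) / 0.262875 = 1217.015625 / 0.262875 ≈ 4629.6
  x_R = (0.390625·1225 + 0.415625·425 + 0.605625·575 + 0.373750·1375) / 0.262875 = 1517.296875 / 0.262875 ≈ 5771.9
  x_S = (0.184750·1225 + 0.179750·425 + 0.141750·575 + 0.451000·1375) / 0.262875 = 1004.34375 / 0.262875 ≈ 3820.6

x_C = 4629.6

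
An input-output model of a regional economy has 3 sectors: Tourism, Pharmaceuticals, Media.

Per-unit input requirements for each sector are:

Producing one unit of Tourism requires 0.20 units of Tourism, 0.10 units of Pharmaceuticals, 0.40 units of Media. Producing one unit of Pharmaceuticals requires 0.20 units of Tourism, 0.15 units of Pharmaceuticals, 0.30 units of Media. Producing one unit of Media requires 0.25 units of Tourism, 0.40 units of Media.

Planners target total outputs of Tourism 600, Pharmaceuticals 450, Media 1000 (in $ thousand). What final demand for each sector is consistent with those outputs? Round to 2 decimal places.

d_1 = 140.00, d_2 = 322.50, d_3 = 225.00

I − A =
  [   0.80    -0.20    -0.25]
  [  -0.10     0.85     0.00]
  [  -0.40    -0.30     0.60]
d = (I − A) x:
  d_1 = (+0.80)·600 + (-0.20)·450 + (-0.25)·1000 = 140.00
  d_2 = (-0.10)·600 + (+0.85)·450 + (+0.00)·1000 = 322.50
  d_3 = (-0.40)·600 + (-0.30)·450 + (+0.60)·1000 = 225.00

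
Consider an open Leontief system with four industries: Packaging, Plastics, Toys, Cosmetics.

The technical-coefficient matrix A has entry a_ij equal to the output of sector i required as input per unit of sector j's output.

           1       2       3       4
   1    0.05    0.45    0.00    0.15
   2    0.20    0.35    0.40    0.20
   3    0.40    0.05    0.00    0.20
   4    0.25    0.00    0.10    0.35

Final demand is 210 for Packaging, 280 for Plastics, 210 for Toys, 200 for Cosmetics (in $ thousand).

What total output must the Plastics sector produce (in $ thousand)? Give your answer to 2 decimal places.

x_2 = 1610.98

I − A =
  [   0.95    -0.45     0.00    -0.15]
  [  -0.20     0.65    -0.40    -0.20]
  [  -0.40    -0.05     1.00    -0.20]
  [  -0.25     0.00    -0.10     0.65]
Compute the cofactors C_ij = (−1)^(i+j)·(3×3 minor ij) of I−A; the adjugate is their transpose:
adj(I−A) = Cᵀ =
  [ 0.39550   0.28425   0.13575   0.22050]
  [ 0.30800   0.55500   0.25400   0.32000]
  [ 0.21050   0.16850   0.29600   0.19150]
  [ 0.18450   0.13525   0.09775   0.43650]
det(I−A) = Σ_j (I−A)_1j·C_1j = (0.95)(0.39550) + (-0.45)(0.30800) + (0.00)(0.21050) + (-0.15)(0.18450) = 0.20945
(I − A)⁻¹ = adj(I−A) / det(I−A) ≈
  [   1.8883     1.3571     0.6481     1.0528]
  [   1.4705     2.6498     1.2127     1.5278]
  [   1.0050     0.8045     1.4132     0.9143]
  [   0.8809     0.6457     0.4667     2.0840]
x = (I − A)⁻¹ d = adj(I−A)·d / det(I−A), with det(I−A) = 0.20945:
  x_1 = (0.39550·210 + 0.28425·280 + 0.13575·210 + 0.22050·200) / 0.20945 = 235.2525 / 0.20945 ≈ 1123.19
  x_2 = (0.30800·210 + 0.55500·280 + 0.25400·210 + 0.32000·200) / 0.20945 = 337.42 / 0.20945 ≈ 1610.98
  x_3 = (0.21050·210 + 0.16850·280 + 0.29600·210 + 0.19150·200) / 0.20945 = 191.845 / 0.20945 ≈ 915.95
  x_4 = (0.18450·210 + 0.13525·280 + 0.09775·210 + 0.43650·200) / 0.20945 = 184.4425 / 0.20945 ≈ 880.60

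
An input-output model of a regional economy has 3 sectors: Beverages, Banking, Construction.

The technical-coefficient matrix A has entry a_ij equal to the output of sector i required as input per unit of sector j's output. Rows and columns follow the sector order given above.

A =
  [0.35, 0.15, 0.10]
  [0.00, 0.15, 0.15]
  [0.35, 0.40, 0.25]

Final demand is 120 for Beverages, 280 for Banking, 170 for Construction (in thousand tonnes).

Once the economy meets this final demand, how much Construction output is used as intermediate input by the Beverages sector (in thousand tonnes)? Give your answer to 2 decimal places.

I − A =
  [   0.65    -0.15    -0.10]
  [   0.00     0.85    -0.15]
  [  -0.35    -0.40     0.75]
Cofactors of I−A, C_ij = (−1)^(i+j)·(minor ij) (rows/columns in the sector order above):
  C_11 = (0.85)(0.75) − (-0.15)(-0.40) = 0.5775
  C_12 = −[(0.00)(0.75) − (-0.15)(-0.35)] = 0.0525
  C_13 = (0.00)(-0.40) − (0.85)(-0.35) = 0.2975
  C_21 = −[(-0.15)(0.75) − (-0.10)(-0.40)] = 0.1525
  C_22 = (0.65)(0.75) − (-0.10)(-0.35) = 0.4525
  C_23 = −[(0.65)(-0.40) − (-0.15)(-0.35)] = 0.3125
  C_31 = (-0.15)(-0.15) − (-0.10)(0.85) = 0.1075
  C_32 = −[(0.65)(-0.15) − (-0.10)(0.00)] = 0.0975
  C_33 = (0.65)(0.85) − (-0.15)(0.00) = 0.5525
det(I−A) = Σ_j (I−A)_1j·C_1j = (0.65)(0.5775) + (-0.15)(0.0525) + (-0.10)(0.2975) = 0.33775
adj(I−A) = Cᵀ =
  [ 0.5775   0.1525   0.1075]
  [ 0.0525   0.4525   0.0975]
  [ 0.2975   0.3125   0.5525]
(I − A)⁻¹ = adj(I−A) / det(I−A) ≈
  [   1.7098     0.4515     0.3183]
  [   0.1554     1.3397     0.2887]
  [   0.8808     0.9252     1.6358]
First solve x = (I − A)⁻¹ d = adj(I−A)·d / det(I−A); in particular x_1 = (0.5775·120 + 0.1525·280 + 0.1075·170) / 0.33775 = 130.275 / 0.33775 ≈ 385.7143.
Intermediate flow from 3 to 1: z_31 = a_31 · x_1 = 0.35 × 130.275 / 0.33775 = 45.59625 / 0.33775 = 135.00.

z_31 = 135.00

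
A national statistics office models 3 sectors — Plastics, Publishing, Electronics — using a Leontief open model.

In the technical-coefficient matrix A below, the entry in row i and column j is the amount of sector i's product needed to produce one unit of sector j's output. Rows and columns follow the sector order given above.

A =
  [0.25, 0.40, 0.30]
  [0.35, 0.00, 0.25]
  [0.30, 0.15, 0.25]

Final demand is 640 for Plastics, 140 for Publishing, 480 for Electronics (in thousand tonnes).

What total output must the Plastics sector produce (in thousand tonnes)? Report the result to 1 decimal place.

I − A =
  [   0.75    -0.40    -0.30]
  [  -0.35     1.00    -0.25]
  [  -0.30    -0.15     0.75]
Cofactors of I−A, C_ij = (−1)^(i+j)·(minor ij) (rows/columns in the sector order above):
  C_11 = (1.00)(0.75) − (-0.25)(-0.15) = 0.7125
  C_12 = −[(-0.35)(0.75) − (-0.25)(-0.30)] = 0.3375
  C_13 = (-0.35)(-0.15) − (1.00)(-0.30) = 0.3525
  C_21 = −[(-0.40)(0.75) − (-0.30)(-0.15)] = 0.3450
  C_22 = (0.75)(0.75) − (-0.30)(-0.30) = 0.4725
  C_23 = −[(0.75)(-0.15) − (-0.40)(-0.30)] = 0.2325
  C_31 = (-0.40)(-0.25) − (-0.30)(1.00) = 0.4000
  C_32 = −[(0.75)(-0.25) − (-0.30)(-0.35)] = 0.2925
  C_33 = (0.75)(1.00) − (-0.40)(-0.35) = 0.6100
det(I−A) = Σ_j (I−A)_1j·C_1j = (0.75)(0.7125) + (-0.40)(0.3375) + (-0.30)(0.3525) = 0.293625
adj(I−A) = Cᵀ =
  [ 0.7125   0.3450   0.4000]
  [ 0.3375   0.4725   0.2925]
  [ 0.3525   0.2325   0.6100]
(I − A)⁻¹ = adj(I−A) / det(I−A) ≈
  [   2.4266     1.1750     1.3623]
  [   1.1494     1.6092     0.9962]
  [   1.2005     0.7918     2.0775]
x = (I − A)⁻¹ d = adj(I−A)·d / det(I−A), with det(I−A) = 0.293625:
  x_1 = (0.7125·640 + 0.3450·140 + 0.4000·480) / 0.293625 = 696.30 / 0.293625 ≈ 2371.4
  x_2 = (0.3375·640 + 0.4725·140 + 0.2925·480) / 0.293625 = 422.55 / 0.293625 ≈ 1439.1
  x_3 = (0.3525·640 + 0.2325·140 + 0.6100·480) / 0.293625 = 550.95 / 0.293625 ≈ 1876.4

x_1 = 2371.4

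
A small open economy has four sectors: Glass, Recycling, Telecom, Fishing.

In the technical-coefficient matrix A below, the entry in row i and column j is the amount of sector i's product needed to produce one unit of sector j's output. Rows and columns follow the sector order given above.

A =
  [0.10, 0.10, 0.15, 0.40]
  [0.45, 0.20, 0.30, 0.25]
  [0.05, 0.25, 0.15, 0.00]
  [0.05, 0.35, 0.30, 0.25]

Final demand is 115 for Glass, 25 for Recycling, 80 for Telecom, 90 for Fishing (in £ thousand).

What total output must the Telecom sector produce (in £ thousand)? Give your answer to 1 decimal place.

x_T = 293.3

I − A =
  [   0.90    -0.10    -0.15    -0.40]
  [  -0.45     0.80    -0.30    -0.25]
  [  -0.05    -0.25     0.85     0.00]
  [  -0.05    -0.35    -0.30     0.75]
Compute the cofactors C_ij = (−1)^(i+j)·(3×3 minor ij) of I−A; the adjugate is their transpose:
adj(I−A) = Cᵀ =
  [ 0.360625   0.240875   0.244875   0.272625]
  [ 0.312500   0.545125   0.370500   0.348375]
  [ 0.113125   0.174500   0.347250   0.118500]
  [ 0.215125   0.340250   0.328125   0.481875]
det(I−A) = Σ_j (I−A)_1j·C_1j = (0.90)(0.360625) + (-0.10)(0.312500) + (-0.15)(0.113125) + (-0.40)(0.215125) = 0.19029375
(I − A)⁻¹ = adj(I−A) / det(I−A) ≈
  [   1.8951     1.2658     1.2868     1.4327]
  [   1.6422     2.8647     1.9470     1.8307]
  [   0.5945     0.9170     1.8248     0.6227]
  [   1.1305     1.7880     1.7243     2.5323]
x = (I − A)⁻¹ d = adj(I−A)·d / det(I−A), with det(I−A) = 0.19029375:
  x_G = (0.360625·115 + 0.240875·25 + 0.244875·80 + 0.272625·90) / 0.19029375 = 91.62 / 0.19029375 ≈ 481.5
  x_R = (0.312500·115 + 0.545125·25 + 0.370500·80 + 0.348375·90) / 0.19029375 = 110.559375 / 0.19029375 ≈ 581.0
  x_T = (0.113125·115 + 0.174500·25 + 0.347250·80 + 0.118500·90) / 0.19029375 = 55.816875 / 0.19029375 ≈ 293.3
  x_F = (0.215125·115 + 0.340250·25 + 0.328125·80 + 0.481875·90) / 0.19029375 = 102.864375 / 0.19029375 ≈ 540.6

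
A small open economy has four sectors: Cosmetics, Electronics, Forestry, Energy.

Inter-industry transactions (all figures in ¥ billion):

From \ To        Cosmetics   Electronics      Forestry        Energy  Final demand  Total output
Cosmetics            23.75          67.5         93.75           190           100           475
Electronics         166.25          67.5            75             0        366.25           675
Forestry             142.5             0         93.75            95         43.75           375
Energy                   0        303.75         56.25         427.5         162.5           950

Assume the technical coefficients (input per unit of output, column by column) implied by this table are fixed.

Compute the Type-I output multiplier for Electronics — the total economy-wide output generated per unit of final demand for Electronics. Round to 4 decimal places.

m_2 = 3.4907

Technical coefficients a_ij = z_ij / X_j:
  a_11 = 23.75/475 = 0.05, a_21 = 166.25/475 = 0.35, a_31 = 142.5/475 = 0.30, a_41 = 0/475 = 0.00
  a_12 = 67.5/675 = 0.10, a_22 = 67.5/675 = 0.10, a_32 = 0/675 = 0.00, a_42 = 303.75/675 = 0.45
  a_13 = 93.75/375 = 0.25, a_23 = 75/375 = 0.20, a_33 = 93.75/375 = 0.25, a_43 = 56.25/375 = 0.15
  a_14 = 190/950 = 0.20, a_24 = 0/950 = 0.00, a_34 = 95/950 = 0.10, a_44 = 427.5/950 = 0.45
I − A =
  [   0.95    -0.10    -0.25    -0.20]
  [  -0.35     0.90    -0.20     0.00]
  [  -0.30     0.00     0.75    -0.10]
  [   0.00    -0.45    -0.15     0.55]
Compute the cofactors C_ij = (−1)^(i+j)·(3×3 minor ij) of I−A; the adjugate is their transpose:
adj(I−A) = Cᵀ =
  [ 0.348750   0.118500   0.179750   0.159500]
  [ 0.172125   0.327375   0.163125   0.092250]
  [ 0.164250   0.086250   0.419500   0.136000]
  [ 0.185625   0.291375   0.247875   0.541500]
det(I−A) = Σ_j (I−A)_1j·C_1j = (0.95)(0.348750) + (-0.10)(0.172125) + (-0.25)(0.164250) + (-0.20)(0.185625) = 0.2359125
(I − A)⁻¹ = adj(I−A) / det(I−A) ≈
  [   1.47830     0.50230     0.76194     0.67610]
  [   0.72961     1.38770     0.69146     0.39103]
  [   0.69623     0.36560     1.77820     0.57648]
  [   0.78684     1.23510     1.05071     2.29534]
The output multiplier for sector j is the column-j sum of the Leontief inverse (I − A)⁻¹ = adj(I−A) / det(I−A).
Column 2 of adj(I−A): (0.118500, 0.327375, 0.086250, 0.291375); det(I−A) = 0.2359125.
m_2 = (0.118500 + 0.327375 + 0.086250 + 0.291375) / 0.2359125 = 0.8235 / 0.2359125 ≈ 3.4907.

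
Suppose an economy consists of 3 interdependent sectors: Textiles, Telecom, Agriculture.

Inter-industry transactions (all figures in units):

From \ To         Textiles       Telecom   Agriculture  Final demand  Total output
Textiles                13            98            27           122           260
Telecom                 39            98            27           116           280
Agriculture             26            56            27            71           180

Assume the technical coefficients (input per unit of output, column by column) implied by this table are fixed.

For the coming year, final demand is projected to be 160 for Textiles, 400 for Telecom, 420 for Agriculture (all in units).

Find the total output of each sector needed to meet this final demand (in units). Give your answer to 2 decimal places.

x_1 = 642.22, x_2 = 946.44, x_3 = 792.37

Technical coefficients a_ij = z_ij / X_j:
  a_11 = 13/260 = 0.05, a_21 = 39/260 = 0.15, a_31 = 26/260 = 0.10
  a_12 = 98/280 = 0.35, a_22 = 98/280 = 0.35, a_32 = 56/280 = 0.20
  a_13 = 27/180 = 0.15, a_23 = 27/180 = 0.15, a_33 = 27/180 = 0.15
I − A =
  [   0.95    -0.35    -0.15]
  [  -0.15     0.65    -0.15]
  [  -0.10    -0.20     0.85]
Cofactors of I−A, C_ij = (−1)^(i+j)·(minor ij) (rows/columns in the sector order above):
  C_11 = (0.65)(0.85) − (-0.15)(-0.20) = 0.5225
  C_12 = −[(-0.15)(0.85) − (-0.15)(-0.10)] = 0.1425
  C_13 = (-0.15)(-0.20) − (0.65)(-0.10) = 0.0950
  C_21 = −[(-0.35)(0.85) − (-0.15)(-0.20)] = 0.3275
  C_22 = (0.95)(0.85) − (-0.15)(-0.10) = 0.7925
  C_23 = −[(0.95)(-0.20) − (-0.35)(-0.10)] = 0.2250
  C_31 = (-0.35)(-0.15) − (-0.15)(0.65) = 0.1500
  C_32 = −[(0.95)(-0.15) − (-0.15)(-0.15)] = 0.1650
  C_33 = (0.95)(0.65) − (-0.35)(-0.15) = 0.5650
det(I−A) = Σ_j (I−A)_1j·C_1j = (0.95)(0.5225) + (-0.35)(0.1425) + (-0.15)(0.0950) = 0.43225
adj(I−A) = Cᵀ =
  [ 0.5225   0.3275   0.1500]
  [ 0.1425   0.7925   0.1650]
  [ 0.0950   0.2250   0.5650]
(I − A)⁻¹ = adj(I−A) / det(I−A) ≈
  [   1.2088     0.7577     0.3470]
  [   0.3297     1.8334     0.3817]
  [   0.2198     0.5205     1.3071]
x = (I − A)⁻¹ d = adj(I−A)·d / det(I−A), with det(I−A) = 0.43225:
  x_1 = (0.5225·160 + 0.3275·400 + 0.1500·420) / 0.43225 = 277.60 / 0.43225 ≈ 642.22
  x_2 = (0.1425·160 + 0.7925·400 + 0.1650·420) / 0.43225 = 409.10 / 0.43225 ≈ 946.44
  x_3 = (0.0950·160 + 0.2250·400 + 0.5650·420) / 0.43225 = 342.50 / 0.43225 ≈ 792.37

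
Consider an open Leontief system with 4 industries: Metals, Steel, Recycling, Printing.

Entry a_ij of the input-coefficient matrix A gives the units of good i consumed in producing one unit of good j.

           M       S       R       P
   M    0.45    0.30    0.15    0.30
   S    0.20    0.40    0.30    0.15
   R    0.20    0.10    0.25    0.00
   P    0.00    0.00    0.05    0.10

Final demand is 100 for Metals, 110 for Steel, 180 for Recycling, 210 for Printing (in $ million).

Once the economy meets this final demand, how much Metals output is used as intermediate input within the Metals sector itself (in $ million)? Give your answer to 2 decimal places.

z_MM = 441.36

I − A =
  [   0.55    -0.30    -0.15    -0.30]
  [  -0.20     0.60    -0.30    -0.15]
  [  -0.20    -0.10     0.75     0.00]
  [   0.00     0.00    -0.05     0.90]
Compute the cofactors C_ij = (−1)^(i+j)·(3×3 minor ij) of I−A; the adjugate is their transpose:
adj(I−A) = Cᵀ =
  [ 0.377250   0.217500   0.173250   0.162000]
  [ 0.190500   0.341250   0.182625   0.120375]
  [ 0.126000   0.103500   0.243000   0.059250]
  [ 0.007000   0.005750   0.013500   0.147000]
det(I−A) = Σ_j (I−A)_1j·C_1j = (0.55)(0.377250) + (-0.30)(0.190500) + (-0.15)(0.126000) + (-0.30)(0.007000) = 0.1293375
(I − A)⁻¹ = adj(I−A) / det(I−A) ≈
  [   2.9168     1.6816     1.3395     1.2525]
  [   1.4729     2.6384     1.4120     0.9307]
  [   0.9742     0.8002     1.8788     0.4581]
  [   0.0541     0.0445     0.1044     1.1366]
First solve x = (I − A)⁻¹ d = adj(I−A)·d / det(I−A); in particular x_M = (0.377250·100 + 0.217500·110 + 0.173250·180 + 0.162000·210) / 0.1293375 = 126.855 / 0.1293375 ≈ 980.8060.
Intermediate flow from M to M: z_MM = a_MM · x_M = 0.45 × 126.855 / 0.1293375 = 57.08475 / 0.1293375 ≈ 441.36.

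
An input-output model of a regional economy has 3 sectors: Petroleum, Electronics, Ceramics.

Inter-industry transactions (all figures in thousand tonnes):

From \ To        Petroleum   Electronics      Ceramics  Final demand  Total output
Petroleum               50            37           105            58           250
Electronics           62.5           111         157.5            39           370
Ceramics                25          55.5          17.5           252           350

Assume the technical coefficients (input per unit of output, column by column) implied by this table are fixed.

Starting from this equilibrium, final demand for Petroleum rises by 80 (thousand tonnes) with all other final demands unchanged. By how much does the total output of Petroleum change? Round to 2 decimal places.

Δx_1 = 114.49

Technical coefficients a_ij = z_ij / X_j:
  a_11 = 50/250 = 0.20, a_21 = 62.5/250 = 0.25, a_31 = 25/250 = 0.10
  a_12 = 37/370 = 0.10, a_22 = 111/370 = 0.30, a_32 = 55.5/370 = 0.15
  a_13 = 105/350 = 0.30, a_23 = 157.5/350 = 0.45, a_33 = 17.5/350 = 0.05
I − A =
  [   0.80    -0.10    -0.30]
  [  -0.25     0.70    -0.45]
  [  -0.10    -0.15     0.95]
Cofactors of I−A, C_ij = (−1)^(i+j)·(minor ij) (rows/columns in the sector order above):
  C_11 = (0.70)(0.95) − (-0.45)(-0.15) = 0.5975
  C_12 = −[(-0.25)(0.95) − (-0.45)(-0.10)] = 0.2825
  C_13 = (-0.25)(-0.15) − (0.70)(-0.10) = 0.1075
  C_21 = −[(-0.10)(0.95) − (-0.30)(-0.15)] = 0.1400
  C_22 = (0.80)(0.95) − (-0.30)(-0.10) = 0.7300
  C_23 = −[(0.80)(-0.15) − (-0.10)(-0.10)] = 0.1300
  C_31 = (-0.10)(-0.45) − (-0.30)(0.70) = 0.2550
  C_32 = −[(0.80)(-0.45) − (-0.30)(-0.25)] = 0.4350
  C_33 = (0.80)(0.70) − (-0.10)(-0.25) = 0.5350
det(I−A) = Σ_j (I−A)_1j·C_1j = (0.80)(0.5975) + (-0.10)(0.2825) + (-0.30)(0.1075) = 0.4175
adj(I−A) = Cᵀ =
  [ 0.5975   0.1400   0.2550]
  [ 0.2825   0.7300   0.4350]
  [ 0.1075   0.1300   0.5350]
(I − A)⁻¹ = adj(I−A) / det(I−A) ≈
  [   1.4311     0.3353     0.6108]
  [   0.6766     1.7485     1.0419]
  [   0.2575     0.3114     1.2814]
Δx = (I − A)⁻¹ Δd with Δd having +80 in the Petroleum component and 0 elsewhere.
So Δx_1 = L_11 · (+80), where L_11 = adj(I−A)_11 / det(I−A) = 0.5975 / 0.4175.
Δx_1 = 0.5975 × (+80) / 0.4175 = 47.80 / 0.4175 ≈ 114.49.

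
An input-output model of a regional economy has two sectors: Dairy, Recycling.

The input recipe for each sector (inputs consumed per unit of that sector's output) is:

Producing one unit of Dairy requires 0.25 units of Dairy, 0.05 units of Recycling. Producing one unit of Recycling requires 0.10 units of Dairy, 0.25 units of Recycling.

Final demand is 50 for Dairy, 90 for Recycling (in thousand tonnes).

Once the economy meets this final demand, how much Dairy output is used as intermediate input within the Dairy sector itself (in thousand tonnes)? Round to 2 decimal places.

z_DD = 20.85

I − A =
  [   0.75    -0.10]
  [  -0.05     0.75]
det(I−A) = (0.75)(0.75) − (-0.10)(-0.05) = 0.5575
adj(I−A) = [[0.75, 0.10], [0.05, 0.75]]
(I − A)⁻¹ = adj(I−A) / det(I−A) ≈
  [   1.3453     0.1794]
  [   0.0897     1.3453]
First solve x = (I − A)⁻¹ d = adj(I−A)·d / det(I−A); in particular x_D = (0.75·50 + 0.10·90) / 0.5575 = 46.50 / 0.5575 ≈ 83.4081.
Intermediate flow from D to D: z_DD = a_DD · x_D = 0.25 × 46.50 / 0.5575 = 11.625 / 0.5575 ≈ 20.85.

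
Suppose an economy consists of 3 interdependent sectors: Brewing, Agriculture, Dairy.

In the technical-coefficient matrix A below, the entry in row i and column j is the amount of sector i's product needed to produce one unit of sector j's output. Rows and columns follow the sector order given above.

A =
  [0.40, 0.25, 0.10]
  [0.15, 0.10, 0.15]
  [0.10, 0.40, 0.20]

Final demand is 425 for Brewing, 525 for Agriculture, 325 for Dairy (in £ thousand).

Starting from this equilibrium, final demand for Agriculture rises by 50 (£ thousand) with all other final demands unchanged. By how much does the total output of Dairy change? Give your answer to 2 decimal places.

I − A =
  [   0.60    -0.25    -0.10]
  [  -0.15     0.90    -0.15]
  [  -0.10    -0.40     0.80]
Cofactors of I−A, C_ij = (−1)^(i+j)·(minor ij) (rows/columns in the sector order above):
  C_11 = (0.90)(0.80) − (-0.15)(-0.40) = 0.6600
  C_12 = −[(-0.15)(0.80) − (-0.15)(-0.10)] = 0.1350
  C_13 = (-0.15)(-0.40) − (0.90)(-0.10) = 0.1500
  C_21 = −[(-0.25)(0.80) − (-0.10)(-0.40)] = 0.2400
  C_22 = (0.60)(0.80) − (-0.10)(-0.10) = 0.4700
  C_23 = −[(0.60)(-0.40) − (-0.25)(-0.10)] = 0.2650
  C_31 = (-0.25)(-0.15) − (-0.10)(0.90) = 0.1275
  C_32 = −[(0.60)(-0.15) − (-0.10)(-0.15)] = 0.1050
  C_33 = (0.60)(0.90) − (-0.25)(-0.15) = 0.5025
det(I−A) = Σ_j (I−A)_1j·C_1j = (0.60)(0.6600) + (-0.25)(0.1350) + (-0.10)(0.1500) = 0.34725
adj(I−A) = Cᵀ =
  [ 0.6600   0.2400   0.1275]
  [ 0.1350   0.4700   0.1050]
  [ 0.1500   0.2650   0.5025]
(I − A)⁻¹ = adj(I−A) / det(I−A) ≈
  [   1.9006     0.6911     0.3672]
  [   0.3888     1.3535     0.3024]
  [   0.4320     0.7631     1.4471]
Δx = (I − A)⁻¹ Δd with Δd having +50 in the Agriculture component and 0 elsewhere.
So Δx_3 = L_32 · (+50), where L_32 = adj(I−A)_32 / det(I−A) = 0.2650 / 0.34725.
Δx_3 = 0.2650 × (+50) / 0.34725 = 13.25 / 0.34725 ≈ 38.16.

Δx_3 = 38.16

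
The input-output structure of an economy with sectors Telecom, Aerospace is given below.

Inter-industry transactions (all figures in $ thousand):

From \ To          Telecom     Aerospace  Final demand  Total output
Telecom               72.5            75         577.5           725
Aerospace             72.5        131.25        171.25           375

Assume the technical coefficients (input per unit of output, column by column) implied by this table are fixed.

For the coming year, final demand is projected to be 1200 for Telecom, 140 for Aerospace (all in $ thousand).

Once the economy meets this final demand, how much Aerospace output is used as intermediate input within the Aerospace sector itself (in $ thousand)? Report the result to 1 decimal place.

Technical coefficients a_ij = z_ij / X_j:
  a_TT = 72.5/725 = 0.10, a_AT = 72.5/725 = 0.10
  a_TA = 75/375 = 0.20, a_AA = 131.25/375 = 0.35
I − A =
  [   0.90    -0.20]
  [  -0.10     0.65]
det(I−A) = (0.90)(0.65) − (-0.20)(-0.10) = 0.5650
adj(I−A) = [[0.65, 0.20], [0.10, 0.90]]
(I − A)⁻¹ = adj(I−A) / det(I−A) ≈
  [   1.1504     0.3540]
  [   0.1770     1.5929]
First solve x = (I − A)⁻¹ d = adj(I−A)·d / det(I−A); in particular x_A = (0.10·1200 + 0.90·140) / 0.5650 = 246.00 / 0.5650 ≈ 435.398.
Intermediate flow from A to A: z_AA = a_AA · x_A = 0.35 × 246.00 / 0.5650 = 86.10 / 0.5650 ≈ 152.4.

z_AA = 152.4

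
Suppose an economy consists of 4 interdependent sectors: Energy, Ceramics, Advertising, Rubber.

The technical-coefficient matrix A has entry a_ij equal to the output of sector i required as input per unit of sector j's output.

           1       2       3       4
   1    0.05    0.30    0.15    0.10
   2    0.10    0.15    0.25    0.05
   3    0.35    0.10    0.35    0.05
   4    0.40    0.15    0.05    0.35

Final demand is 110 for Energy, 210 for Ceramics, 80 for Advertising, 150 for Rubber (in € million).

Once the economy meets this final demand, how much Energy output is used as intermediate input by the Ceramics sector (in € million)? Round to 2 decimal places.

I − A =
  [   0.95    -0.30    -0.15    -0.10]
  [  -0.10     0.85    -0.25    -0.05]
  [  -0.35    -0.10     0.65    -0.05]
  [  -0.40    -0.15    -0.05     0.65]
Compute the cofactors C_ij = (−1)^(i+j)·(3×3 minor ij) of I−A; the adjugate is their transpose:
adj(I−A) = Cᵀ =
  [ 0.333750   0.147125   0.139250   0.073375]
  [ 0.117750   0.334125   0.160000   0.056125]
  [ 0.217000   0.144375   0.456750   0.079625]
  [ 0.249250   0.178750   0.157750   0.409250]
det(I−A) = Σ_j (I−A)_1j·C_1j = (0.95)(0.333750) + (-0.30)(0.117750) + (-0.15)(0.217000) + (-0.10)(0.249250) = 0.2242625
(I − A)⁻¹ = adj(I−A) / det(I−A) ≈
  [   1.4882     0.6560     0.6209     0.3272]
  [   0.5251     1.4899     0.7134     0.2503]
  [   0.9676     0.6438     2.0367     0.3551]
  [   1.1114     0.7971     0.7034     1.8249]
First solve x = (I − A)⁻¹ d = adj(I−A)·d / det(I−A); in particular x_2 = (0.117750·110 + 0.334125·210 + 0.160000·80 + 0.056125·150) / 0.2242625 = 104.3375 / 0.2242625 ≈ 465.2472.
Intermediate flow from 1 to 2: z_12 = a_12 · x_2 = 0.30 × 104.3375 / 0.2242625 = 31.30125 / 0.2242625 ≈ 139.57.

z_12 = 139.57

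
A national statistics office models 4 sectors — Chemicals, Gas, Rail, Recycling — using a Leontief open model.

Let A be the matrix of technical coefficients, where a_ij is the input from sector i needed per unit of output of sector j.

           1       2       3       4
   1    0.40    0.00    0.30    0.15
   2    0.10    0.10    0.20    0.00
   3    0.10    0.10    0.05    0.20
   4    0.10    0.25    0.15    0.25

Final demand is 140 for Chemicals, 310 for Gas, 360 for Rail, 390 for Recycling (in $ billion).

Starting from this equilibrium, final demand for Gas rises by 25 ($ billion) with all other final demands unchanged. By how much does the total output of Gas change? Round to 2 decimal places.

I − A =
  [   0.60     0.00    -0.30    -0.15]
  [  -0.10     0.90    -0.20     0.00]
  [  -0.10    -0.10     0.95    -0.20]
  [  -0.10    -0.25    -0.15     0.75]
Compute the cofactors C_ij = (−1)^(i+j)·(3×3 minor ij) of I−A; the adjugate is their transpose:
adj(I−A) = Cᵀ =
  [ 0.589250   0.075375   0.230250   0.179250]
  [ 0.087250   0.364500   0.111750   0.047250]
  [ 0.098000   0.077250   0.387750   0.123000]
  [ 0.127250   0.147000   0.145500   0.471000]
det(I−A) = Σ_j (I−A)_1j·C_1j = (0.60)(0.589250) + (0.00)(0.087250) + (-0.30)(0.098000) + (-0.15)(0.127250) = 0.3050625
(I − A)⁻¹ = adj(I−A) / det(I−A) ≈
  [   1.9316     0.2471     0.7548     0.5876]
  [   0.2860     1.1948     0.3663     0.1549]
  [   0.3212     0.2532     1.2711     0.4032]
  [   0.4171     0.4819     0.4770     1.5439]
Δx = (I − A)⁻¹ Δd with Δd having +25 in the Gas component and 0 elsewhere.
So Δx_2 = L_22 · (+25), where L_22 = adj(I−A)_22 / det(I−A) = 0.364500 / 0.3050625.
Δx_2 = 0.364500 × (+25) / 0.3050625 = 9.1125 / 0.3050625 ≈ 29.87.

Δx_2 = 29.87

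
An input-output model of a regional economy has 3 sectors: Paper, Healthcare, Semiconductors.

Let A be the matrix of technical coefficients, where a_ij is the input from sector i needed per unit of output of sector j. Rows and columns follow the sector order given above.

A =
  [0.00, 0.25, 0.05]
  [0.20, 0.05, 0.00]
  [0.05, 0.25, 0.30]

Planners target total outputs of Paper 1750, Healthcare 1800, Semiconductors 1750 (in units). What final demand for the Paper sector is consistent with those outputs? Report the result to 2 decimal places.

d_P = 1212.50

I − A =
  [   1.00    -0.25    -0.05]
  [  -0.20     0.95     0.00]
  [  -0.05    -0.25     0.70]
d = (I − A) x:
  d_P = (+1.00)·1750 + (-0.25)·1800 + (-0.05)·1750 = 1212.50
  d_H = (-0.20)·1750 + (+0.95)·1800 + (+0.00)·1750 = 1360.00
  d_S = (-0.05)·1750 + (-0.25)·1800 + (+0.70)·1750 = 687.50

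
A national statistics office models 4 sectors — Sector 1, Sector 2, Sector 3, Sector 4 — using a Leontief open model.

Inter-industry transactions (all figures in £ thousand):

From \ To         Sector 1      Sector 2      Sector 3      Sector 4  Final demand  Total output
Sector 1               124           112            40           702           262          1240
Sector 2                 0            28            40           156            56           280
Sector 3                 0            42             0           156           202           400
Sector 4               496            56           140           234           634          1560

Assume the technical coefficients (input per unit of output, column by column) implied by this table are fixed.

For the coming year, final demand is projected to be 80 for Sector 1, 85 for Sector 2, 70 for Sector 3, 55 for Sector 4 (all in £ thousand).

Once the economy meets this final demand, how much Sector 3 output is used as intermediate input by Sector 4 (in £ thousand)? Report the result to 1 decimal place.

Technical coefficients a_ij = z_ij / X_j:
  a_11 = 124/1240 = 0.10, a_21 = 0/1240 = 0.00, a_31 = 0/1240 = 0.00, a_41 = 496/1240 = 0.40
  a_12 = 112/280 = 0.40, a_22 = 28/280 = 0.10, a_32 = 42/280 = 0.15, a_42 = 56/280 = 0.20
  a_13 = 40/400 = 0.10, a_23 = 40/400 = 0.10, a_33 = 0/400 = 0.00, a_43 = 140/400 = 0.35
  a_14 = 702/1560 = 0.45, a_24 = 156/1560 = 0.10, a_34 = 156/1560 = 0.10, a_44 = 234/1560 = 0.15
I − A =
  [   0.90    -0.40    -0.10    -0.45]
  [   0.00     0.90    -0.10    -0.10]
  [   0.00    -0.15     1.00    -0.10]
  [  -0.40    -0.20    -0.35     0.85]
Compute the cofactors C_ij = (−1)^(i+j)·(3×3 minor ij) of I−A; the adjugate is their transpose:
adj(I−A) = Cᵀ =
  [ 0.693500   0.454375   0.273250   0.452750]
  [ 0.044000   0.549500   0.094000   0.099000]
  [ 0.042000   0.121750   0.492500   0.094500]
  [ 0.354000   0.393250   0.353500   0.796500]
det(I−A) = Σ_j (I−A)_1j·C_1j = (0.90)(0.693500) + (-0.40)(0.044000) + (-0.10)(0.042000) + (-0.45)(0.354000) = 0.44305
(I − A)⁻¹ = adj(I−A) / det(I−A) ≈
  [   1.5653     1.0256     0.6167     1.0219]
  [   0.0993     1.2403     0.2122     0.2235]
  [   0.0948     0.2748     1.1116     0.2133]
  [   0.7990     0.8876     0.7979     1.7978]
First solve x = (I − A)⁻¹ d = adj(I−A)·d / det(I−A); in particular x_4 = (0.354000·80 + 0.393250·85 + 0.353500·70 + 0.796500·55) / 0.44305 = 130.29875 / 0.44305 ≈ 294.095.
Intermediate flow from 3 to 4: z_34 = a_34 · x_4 = 0.10 × 130.29875 / 0.44305 = 13.029875 / 0.44305 ≈ 29.4.

z_34 = 29.4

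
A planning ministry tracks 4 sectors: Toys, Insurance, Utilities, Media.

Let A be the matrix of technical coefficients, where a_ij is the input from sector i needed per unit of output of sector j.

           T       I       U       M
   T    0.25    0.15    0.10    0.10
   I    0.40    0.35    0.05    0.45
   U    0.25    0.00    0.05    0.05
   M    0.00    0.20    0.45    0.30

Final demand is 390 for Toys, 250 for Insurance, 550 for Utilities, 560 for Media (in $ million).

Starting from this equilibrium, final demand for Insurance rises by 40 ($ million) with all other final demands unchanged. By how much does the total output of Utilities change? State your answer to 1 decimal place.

I − A =
  [   0.75    -0.15    -0.10    -0.10]
  [  -0.40     0.65    -0.05    -0.45]
  [  -0.25     0.00     0.95    -0.05]
  [   0.00    -0.20    -0.45     0.70]
Compute the cofactors C_ij = (−1)^(i+j)·(3×3 minor ij) of I−A; the adjugate is their transpose:
adj(I−A) = Cᵀ =
  [ 0.331625   0.116375   0.102375   0.129500]
  [ 0.316375   0.453125   0.224125   0.352500]
  [ 0.095250   0.038750   0.223750   0.054500]
  [ 0.151625   0.154375   0.207875   0.388000]
det(I−A) = Σ_j (I−A)_1j·C_1j = (0.75)(0.331625) + (-0.15)(0.316375) + (-0.10)(0.095250) + (-0.10)(0.151625) = 0.176575
(I − A)⁻¹ = adj(I−A) / det(I−A) ≈
  [   1.8781     0.6591     0.5798     0.7334]
  [   1.7917     2.5662     1.2693     1.9963]
  [   0.5394     0.2195     1.2672     0.3087]
  [   0.8587     0.8743     1.1773     2.1974]
Δx = (I − A)⁻¹ Δd with Δd having +40 in the Insurance component and 0 elsewhere.
So Δx_U = L_UI · (+40), where L_UI = adj(I−A)_UI / det(I−A) = 0.038750 / 0.176575.
Δx_U = 0.038750 × (+40) / 0.176575 = 1.55 / 0.176575 ≈ 8.8.

Δx_U = 8.8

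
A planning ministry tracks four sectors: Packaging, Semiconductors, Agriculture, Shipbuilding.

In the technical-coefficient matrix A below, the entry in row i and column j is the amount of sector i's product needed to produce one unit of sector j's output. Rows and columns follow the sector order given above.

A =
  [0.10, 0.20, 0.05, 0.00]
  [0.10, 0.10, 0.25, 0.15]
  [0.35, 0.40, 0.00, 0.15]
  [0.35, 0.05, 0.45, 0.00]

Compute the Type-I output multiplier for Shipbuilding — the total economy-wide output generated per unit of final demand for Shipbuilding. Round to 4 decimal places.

m_4 = 1.9046

I − A =
  [   0.90    -0.20    -0.05     0.00]
  [  -0.10     0.90    -0.25    -0.15]
  [  -0.35    -0.40     1.00    -0.15]
  [  -0.35    -0.05    -0.45     1.00]
Compute the cofactors C_ij = (−1)^(i+j)·(3×3 minor ij) of I−A; the adjugate is their transpose:
adj(I−A) = Cᵀ =
  [ 0.702875   0.206875   0.108125   0.047250]
  [ 0.270000   0.819125   0.293375   0.166875]
  [ 0.421375   0.447250   0.772750   0.183000]
  [ 0.449125   0.314625   0.400250   0.664750]
det(I−A) = Σ_j (I−A)_1j·C_1j = (0.90)(0.702875) + (-0.20)(0.270000) + (-0.05)(0.421375) + (0.00)(0.449125) = 0.55751875
(I − A)⁻¹ = adj(I−A) / det(I−A) ≈
  [   1.26072     0.37106     0.19394     0.08475]
  [   0.48429     1.46923     0.52622     0.29932]
  [   0.75580     0.80222     1.38605     0.32824]
  [   0.80558     0.56433     0.71791     1.19234]
The output multiplier for sector j is the column-j sum of the Leontief inverse (I − A)⁻¹ = adj(I−A) / det(I−A).
Column 4 of adj(I−A): (0.047250, 0.166875, 0.183000, 0.664750); det(I−A) = 0.55751875.
m_4 = (0.047250 + 0.166875 + 0.183000 + 0.664750) / 0.55751875 = 1.061875 / 0.55751875 ≈ 1.9046.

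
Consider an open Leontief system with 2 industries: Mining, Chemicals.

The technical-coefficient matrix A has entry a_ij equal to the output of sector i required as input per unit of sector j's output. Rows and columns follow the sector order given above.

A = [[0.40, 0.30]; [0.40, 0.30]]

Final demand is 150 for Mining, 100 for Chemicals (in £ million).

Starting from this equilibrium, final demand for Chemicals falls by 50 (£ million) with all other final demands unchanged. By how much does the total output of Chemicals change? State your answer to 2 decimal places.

Δx_2 = -100.00

I − A =
  [   0.60    -0.30]
  [  -0.40     0.70]
det(I−A) = (0.60)(0.70) − (-0.30)(-0.40) = 0.3000
adj(I−A) = [[0.70, 0.30], [0.40, 0.60]]
(I − A)⁻¹ = adj(I−A) / det(I−A) ≈
  [   2.3333     1.0000]
  [   1.3333     2.0000]
Δx = (I − A)⁻¹ Δd with Δd having -50 in the Chemicals component and 0 elsewhere.
So Δx_2 = L_22 · (-50), where L_22 = adj(I−A)_22 / det(I−A) = 0.60 / 0.3000.
Δx_2 = 0.60 × (-50) / 0.3000 = -30.00 / 0.3000 = -100.00.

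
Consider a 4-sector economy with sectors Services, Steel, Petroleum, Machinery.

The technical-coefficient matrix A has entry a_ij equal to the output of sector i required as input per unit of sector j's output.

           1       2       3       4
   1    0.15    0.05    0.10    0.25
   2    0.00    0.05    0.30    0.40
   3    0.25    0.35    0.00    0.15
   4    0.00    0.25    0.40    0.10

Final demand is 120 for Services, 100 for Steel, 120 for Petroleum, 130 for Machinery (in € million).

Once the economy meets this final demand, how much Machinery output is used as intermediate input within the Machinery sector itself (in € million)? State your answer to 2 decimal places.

I − A =
  [   0.85    -0.05    -0.10    -0.25]
  [   0.00     0.95    -0.30    -0.40]
  [  -0.25    -0.35     1.00    -0.15]
  [   0.00    -0.25    -0.40     0.90]
Compute the cofactors C_ij = (−1)^(i+j)·(3×3 minor ij) of I−A; the adjugate is their transpose:
adj(I−A) = Cᵀ =
  [ 0.53625   0.17475   0.21075   0.26175]
  [ 0.10750   0.66650   0.36550   0.38700]
  [ 0.18875   0.32650   0.64175   0.30450]
  [ 0.11375   0.33025   0.38675   0.69075]
det(I−A) = Σ_j (I−A)_1j·C_1j = (0.85)(0.53625) + (-0.05)(0.10750) + (-0.10)(0.18875) + (-0.25)(0.11375) = 0.403125
(I − A)⁻¹ = adj(I−A) / det(I−A) ≈
  [   1.3302     0.4335     0.5228     0.6493]
  [   0.2667     1.6533     0.9067     0.9600]
  [   0.4682     0.8099     1.5919     0.7553]
  [   0.2822     0.8192     0.9594     1.7135]
First solve x = (I − A)⁻¹ d = adj(I−A)·d / det(I−A); in particular x_4 = (0.11375·120 + 0.33025·100 + 0.38675·120 + 0.69075·130) / 0.403125 = 182.8825 / 0.403125 ≈ 453.6620.
Intermediate flow from 4 to 4: z_44 = a_44 · x_4 = 0.10 × 182.8825 / 0.403125 = 18.28825 / 0.403125 ≈ 45.37.

z_44 = 45.37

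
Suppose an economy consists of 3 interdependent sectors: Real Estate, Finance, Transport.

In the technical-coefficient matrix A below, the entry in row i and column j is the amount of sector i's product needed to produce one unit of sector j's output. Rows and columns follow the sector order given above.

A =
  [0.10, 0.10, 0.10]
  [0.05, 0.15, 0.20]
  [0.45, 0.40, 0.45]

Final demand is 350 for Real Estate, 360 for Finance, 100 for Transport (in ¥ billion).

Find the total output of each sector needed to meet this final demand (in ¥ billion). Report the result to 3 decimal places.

I − A =
  [   0.90    -0.10    -0.10]
  [  -0.05     0.85    -0.20]
  [  -0.45    -0.40     0.55]
Cofactors of I−A, C_ij = (−1)^(i+j)·(minor ij) (rows/columns in the sector order above):
  C_11 = (0.85)(0.55) − (-0.20)(-0.40) = 0.3875
  C_12 = −[(-0.05)(0.55) − (-0.20)(-0.45)] = 0.1175
  C_13 = (-0.05)(-0.40) − (0.85)(-0.45) = 0.4025
  C_21 = −[(-0.10)(0.55) − (-0.10)(-0.40)] = 0.0950
  C_22 = (0.90)(0.55) − (-0.10)(-0.45) = 0.4500
  C_23 = −[(0.90)(-0.40) − (-0.10)(-0.45)] = 0.4050
  C_31 = (-0.10)(-0.20) − (-0.10)(0.85) = 0.1050
  C_32 = −[(0.90)(-0.20) − (-0.10)(-0.05)] = 0.1850
  C_33 = (0.90)(0.85) − (-0.10)(-0.05) = 0.7600
det(I−A) = Σ_j (I−A)_1j·C_1j = (0.90)(0.3875) + (-0.10)(0.1175) + (-0.10)(0.4025) = 0.29675
adj(I−A) = Cᵀ =
  [ 0.3875   0.0950   0.1050]
  [ 0.1175   0.4500   0.1850]
  [ 0.4025   0.4050   0.7600]
(I − A)⁻¹ = adj(I−A) / det(I−A) ≈
  [   1.3058     0.3201     0.3538]
  [   0.3960     1.5164     0.6234]
  [   1.3564     1.3648     2.5611]
x = (I − A)⁻¹ d = adj(I−A)·d / det(I−A), with det(I−A) = 0.29675:
  x_R = (0.3875·350 + 0.0950·360 + 0.1050·100) / 0.29675 = 180.325 / 0.29675 ≈ 607.666
  x_F = (0.1175·350 + 0.4500·360 + 0.1850·100) / 0.29675 = 221.625 / 0.29675 ≈ 746.841
  x_T = (0.4025·350 + 0.4050·360 + 0.7600·100) / 0.29675 = 362.675 / 0.29675 ≈ 1222.157

x_R = 607.666, x_F = 746.841, x_T = 1222.157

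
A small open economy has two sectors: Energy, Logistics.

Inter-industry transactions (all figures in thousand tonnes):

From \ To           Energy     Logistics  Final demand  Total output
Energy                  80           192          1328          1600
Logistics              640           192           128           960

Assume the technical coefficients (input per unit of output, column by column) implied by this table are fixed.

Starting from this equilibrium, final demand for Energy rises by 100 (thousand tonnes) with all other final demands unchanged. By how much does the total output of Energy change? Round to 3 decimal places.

Technical coefficients a_ij = z_ij / X_j:
  a_11 = 80/1600 = 0.05, a_21 = 640/1600 = 0.40
  a_12 = 192/960 = 0.20, a_22 = 192/960 = 0.20
I − A =
  [   0.95    -0.20]
  [  -0.40     0.80]
det(I−A) = (0.95)(0.80) − (-0.20)(-0.40) = 0.6800
adj(I−A) = [[0.80, 0.20], [0.40, 0.95]]
(I − A)⁻¹ = adj(I−A) / det(I−A) ≈
  [   1.1765     0.2941]
  [   0.5882     1.3971]
Δx = (I − A)⁻¹ Δd with Δd having +100 in the Energy component and 0 elsewhere.
So Δx_1 = L_11 · (+100), where L_11 = adj(I−A)_11 / det(I−A) = 0.80 / 0.6800.
Δx_1 = 0.80 × (+100) / 0.6800 = 80.00 / 0.6800 ≈ 117.647.

Δx_1 = 117.647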